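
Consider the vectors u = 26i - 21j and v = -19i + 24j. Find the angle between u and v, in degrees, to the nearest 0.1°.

u · v = 26·(-19) + (-21)·24 = -494 - 504 = -998
|u|² = 676 + 441 = 1117,  |u| = √1117 ≈ 33.421550
|v|² = 361 + 576 = 937,  |v| = √937 ≈ 30.610456
cos θ = -998 / (33.421550 · 30.610456) ≈ -0.97552
θ = arccos(-0.97552) ≈ 167.3°

167.3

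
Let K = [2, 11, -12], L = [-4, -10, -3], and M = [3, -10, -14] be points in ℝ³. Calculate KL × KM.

KL = (-6, -21, 9)
KM = (1, -21, -2)
i: (-21)·(-2) - 9·(-21) = 42 - (-189) = 231
j: 9·1 - (-6)·(-2) = 9 - 12 = -3
k: (-6)·(-21) - (-21)·1 = 126 - (-21) = 147
KL × KM = (231, -3, 147)

(231, -3, 147)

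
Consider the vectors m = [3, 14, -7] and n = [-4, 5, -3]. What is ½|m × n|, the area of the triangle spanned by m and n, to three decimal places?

i: 14·(-3) - (-7)·5 = -42 - (-35) = -7
j: (-7)·(-4) - 3·(-3) = 28 - (-9) = 37
k: 3·5 - 14·(-4) = 15 - (-56) = 71
m × n = (-7, 37, 71)
|m × n| = √((-7)² + 37² + 71²) = √6459 ≈ 80.3679
area = ½ · 80.3679 ≈ 40.184

40.184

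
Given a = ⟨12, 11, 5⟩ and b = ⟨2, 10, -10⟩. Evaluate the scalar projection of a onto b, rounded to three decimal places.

5.881

a · b = 12·2 + 11·10 + 5·(-10) = 24 + 110 - 50 = 84
|b| = √(4 + 100 + 100) = √204 ≈ 14.2829
comp_b a = 84 / √204 ≈ 5.881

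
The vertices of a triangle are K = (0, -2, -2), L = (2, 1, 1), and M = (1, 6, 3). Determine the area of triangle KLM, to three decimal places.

8.646

KL = (2, 3, 3),  KM = (1, 8, 5)
i: 3·5 - 3·8 = 15 - 24 = -9
j: 3·1 - 2·5 = 3 - 10 = -7
k: 2·8 - 3·1 = 16 - 3 = 13
KL × KM = (-9, -7, 13)
|KL × KM| = √299 ≈ 17.2916
area = ½ · 17.2916 ≈ 8.646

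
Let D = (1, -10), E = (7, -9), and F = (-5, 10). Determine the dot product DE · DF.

DE = E − D = (6, 1)
DF = F − D = (-6, 20)
DE · DF = 6·(-6) + 1·20 = -36 + 20 = -16

-16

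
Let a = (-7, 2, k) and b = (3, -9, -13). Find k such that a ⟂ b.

-3

a · b = (-7)·3 + 2·(-9) + k·(-13) = -39 - 13k
Set equal to 0: -13k = 39, so k = -3.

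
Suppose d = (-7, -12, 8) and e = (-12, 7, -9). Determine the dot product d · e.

d · e = (-7)·(-12) + (-12)·7 + 8·(-9) = 84 - 84 - 72 = -72

-72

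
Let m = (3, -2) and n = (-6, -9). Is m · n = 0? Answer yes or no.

m · n = 3·(-6) + (-2)·(-9) = -18 + 18 = 0
Zero, so the vectors are orthogonal.

yes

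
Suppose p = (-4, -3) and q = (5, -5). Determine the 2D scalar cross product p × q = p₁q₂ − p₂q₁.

35

(-4)·(-5) - (-3)·5 = 20 - (-15) = 35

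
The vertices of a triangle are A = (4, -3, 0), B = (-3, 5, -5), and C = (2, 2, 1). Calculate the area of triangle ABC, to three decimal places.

AB = (-7, 8, -5),  AC = (-2, 5, 1)
i: 8·1 - (-5)·5 = 8 - (-25) = 33
j: (-5)·(-2) - (-7)·1 = 10 - (-7) = 17
k: (-7)·5 - 8·(-2) = -35 - (-16) = -19
AB × AC = (33, 17, -19)
|AB × AC| = √1739 ≈ 41.7013
area = ½ · 41.7013 ≈ 20.851

20.851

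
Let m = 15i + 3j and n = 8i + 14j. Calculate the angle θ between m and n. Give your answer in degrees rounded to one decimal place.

m · n = 15·8 + 3·14 = 120 + 42 = 162
|m|² = 225 + 9 = 234,  |m| = √234 ≈ 15.297059
|n|² = 64 + 196 = 260,  |n| = √260 ≈ 16.124515
cos θ = 162 / (15.297059 · 16.124515) ≈ 0.65678
θ = arccos(0.65678) ≈ 48.9°

48.9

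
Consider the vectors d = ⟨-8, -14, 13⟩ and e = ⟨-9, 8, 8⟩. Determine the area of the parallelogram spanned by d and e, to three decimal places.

i: (-14)·8 - 13·8 = -112 - 104 = -216
j: 13·(-9) - (-8)·8 = -117 - (-64) = -53
k: (-8)·8 - (-14)·(-9) = -64 - 126 = -190
d × e = (-216, -53, -190)
|d × e| = √((-216)² + (-53)² + (-190)²) = √85565 ≈ 292.5150

292.515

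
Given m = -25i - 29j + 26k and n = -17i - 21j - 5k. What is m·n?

904

m · n = (-25)·(-17) + (-29)·(-21) + 26·(-5) = 425 + 609 - 130 = 904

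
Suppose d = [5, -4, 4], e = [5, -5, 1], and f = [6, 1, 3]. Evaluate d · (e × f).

96

e × f:
i: (-5)·3 - 1·1 = -15 - 1 = -16
j: 1·6 - 5·3 = 6 - 15 = -9
k: 5·1 - (-5)·6 = 5 - (-30) = 35
e × f = (-16, -9, 35)
d · (e × f) = 5·(-16) + (-4)·(-9) + 4·35 = -80 + 36 + 140 = 96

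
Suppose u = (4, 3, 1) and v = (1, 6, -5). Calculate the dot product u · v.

17

u · v = 4·1 + 3·6 + 1·(-5) = 4 + 18 - 5 = 17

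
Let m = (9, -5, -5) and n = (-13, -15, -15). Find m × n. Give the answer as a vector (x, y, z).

(0, 200, -200)

i: (-5)·(-15) - (-5)·(-15) = 75 - 75 = 0
j: (-5)·(-13) - 9·(-15) = 65 - (-135) = 200
k: 9·(-15) - (-5)·(-13) = -135 - 65 = -200
m × n = (0, 200, -200)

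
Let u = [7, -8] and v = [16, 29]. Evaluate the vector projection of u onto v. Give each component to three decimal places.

u · v = 7·16 + (-8)·29 = 112 - 232 = -120
|v|² = 256 + 841 = 1097
proj_v u = (-120/1097) · (16, 29) ≈ (-1.750, -3.172)

(-1.750, -3.172)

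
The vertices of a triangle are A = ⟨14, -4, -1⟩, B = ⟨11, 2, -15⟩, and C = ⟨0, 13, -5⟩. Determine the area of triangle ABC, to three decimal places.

AB = (-3, 6, -14),  AC = (-14, 17, -4)
i: 6·(-4) - (-14)·17 = -24 - (-238) = 214
j: (-14)·(-14) - (-3)·(-4) = 196 - 12 = 184
k: (-3)·17 - 6·(-14) = -51 - (-84) = 33
AB × AC = (214, 184, 33)
|AB × AC| = √80741 ≈ 284.1496
area = ½ · 284.1496 ≈ 142.075

142.075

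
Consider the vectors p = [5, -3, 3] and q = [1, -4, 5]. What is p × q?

i: (-3)·5 - 3·(-4) = -15 - (-12) = -3
j: 3·1 - 5·5 = 3 - 25 = -22
k: 5·(-4) - (-3)·1 = -20 - (-3) = -17
p × q = (-3, -22, -17)

(-3, -22, -17)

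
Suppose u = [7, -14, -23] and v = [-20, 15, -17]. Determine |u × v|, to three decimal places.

i: (-14)·(-17) - (-23)·15 = 238 - (-345) = 583
j: (-23)·(-20) - 7·(-17) = 460 - (-119) = 579
k: 7·15 - (-14)·(-20) = 105 - 280 = -175
u × v = (583, 579, -175)
|u × v| = √(583² + 579² + (-175)²) = √705755 ≈ 840.0923

840.092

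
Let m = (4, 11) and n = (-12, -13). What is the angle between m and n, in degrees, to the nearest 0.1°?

m · n = 4·(-12) + 11·(-13) = -48 - 143 = -191
|m|² = 16 + 121 = 137,  |m| = √137 ≈ 11.704700
|n|² = 144 + 169 = 313,  |n| = √313 ≈ 17.691806
cos θ = -191 / (11.704700 · 17.691806) ≈ -0.92236
θ = arccos(-0.92236) ≈ 157.3°

157.3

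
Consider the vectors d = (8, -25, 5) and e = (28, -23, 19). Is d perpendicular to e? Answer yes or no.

d · e = 8·28 + (-25)·(-23) + 5·19 = 224 + 575 + 95 = 894
Nonzero, so the vectors are not orthogonal.

no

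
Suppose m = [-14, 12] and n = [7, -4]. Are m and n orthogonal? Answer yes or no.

m · n = (-14)·7 + 12·(-4) = -98 - 48 = -146
Nonzero, so the vectors are not orthogonal.

no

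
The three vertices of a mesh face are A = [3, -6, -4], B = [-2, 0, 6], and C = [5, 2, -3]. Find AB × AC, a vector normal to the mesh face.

(-74, 25, -52)

AB = (-5, 6, 10)
AC = (2, 8, 1)
i: 6·1 - 10·8 = 6 - 80 = -74
j: 10·2 - (-5)·1 = 20 - (-5) = 25
k: (-5)·8 - 6·2 = -40 - 12 = -52
AB × AC = (-74, 25, -52)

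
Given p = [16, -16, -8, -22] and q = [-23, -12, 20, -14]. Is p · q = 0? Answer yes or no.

no

p · q = 16·(-23) + (-16)·(-12) + (-8)·20 + (-22)·(-14) = -368 + 192 - 160 + 308 = -28
Nonzero, so the vectors are not orthogonal.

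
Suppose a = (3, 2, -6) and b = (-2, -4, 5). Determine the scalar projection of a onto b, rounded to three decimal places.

-6.559

a · b = 3·(-2) + 2·(-4) + (-6)·5 = -6 - 8 - 30 = -44
|b| = √(4 + 16 + 25) = √45 ≈ 6.7082
comp_b a = -44 / √45 ≈ -6.559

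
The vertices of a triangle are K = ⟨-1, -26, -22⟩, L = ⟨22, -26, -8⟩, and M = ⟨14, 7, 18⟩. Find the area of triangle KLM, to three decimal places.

568.688

KL = (23, 0, 14),  KM = (15, 33, 40)
i: 0·40 - 14·33 = 0 - 462 = -462
j: 14·15 - 23·40 = 210 - 920 = -710
k: 23·33 - 0·15 = 759 - 0 = 759
KL × KM = (-462, -710, 759)
|KL × KM| = √1293625 ≈ 1137.3764
area = ½ · 1137.3764 ≈ 568.688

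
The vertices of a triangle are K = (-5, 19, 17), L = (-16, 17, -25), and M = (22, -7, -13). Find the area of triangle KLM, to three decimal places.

KL = (-11, -2, -42),  KM = (27, -26, -30)
i: (-2)·(-30) - (-42)·(-26) = 60 - 1092 = -1032
j: (-42)·27 - (-11)·(-30) = -1134 - 330 = -1464
k: (-11)·(-26) - (-2)·27 = 286 - (-54) = 340
KL × KM = (-1032, -1464, 340)
|KL × KM| = √3323920 ≈ 1823.1621
area = ½ · 1823.1621 ≈ 911.581

911.581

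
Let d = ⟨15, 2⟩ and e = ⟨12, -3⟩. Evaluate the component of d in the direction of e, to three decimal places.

d · e = 15·12 + 2·(-3) = 180 - 6 = 174
|e| = √(144 + 9) = √153 ≈ 12.3693
comp_e d = 174 / √153 ≈ 14.067

14.067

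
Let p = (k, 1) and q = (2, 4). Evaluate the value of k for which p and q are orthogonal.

-2

p · q = k·2 + 1·4 = 4 + 2k
Set equal to 0: 2k = -4, so k = -2.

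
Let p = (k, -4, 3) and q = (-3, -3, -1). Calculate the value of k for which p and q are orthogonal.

p · q = k·(-3) + (-4)·(-3) + 3·(-1) = 9 - 3k
Set equal to 0: -3k = -9, so k = 3.

3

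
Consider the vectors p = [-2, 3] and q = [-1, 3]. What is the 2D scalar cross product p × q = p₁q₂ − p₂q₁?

(-2)·3 - 3·(-1) = -6 - (-3) = -3

-3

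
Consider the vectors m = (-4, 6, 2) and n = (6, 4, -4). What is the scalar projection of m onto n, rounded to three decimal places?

m · n = (-4)·6 + 6·4 + 2·(-4) = -24 + 24 - 8 = -8
|n| = √(36 + 16 + 16) = √68 ≈ 8.2462
comp_n m = -8 / √68 ≈ -0.970

-0.970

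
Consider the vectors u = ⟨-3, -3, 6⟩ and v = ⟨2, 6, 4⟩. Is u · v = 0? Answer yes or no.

u · v = (-3)·2 + (-3)·6 + 6·4 = -6 - 18 + 24 = 0
Zero, so the vectors are orthogonal.

yes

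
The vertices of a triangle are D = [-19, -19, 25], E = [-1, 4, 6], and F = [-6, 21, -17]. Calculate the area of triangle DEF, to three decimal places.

345.962

DE = (18, 23, -19),  DF = (13, 40, -42)
i: 23·(-42) - (-19)·40 = -966 - (-760) = -206
j: (-19)·13 - 18·(-42) = -247 - (-756) = 509
k: 18·40 - 23·13 = 720 - 299 = 421
DE × DF = (-206, 509, 421)
|DE × DF| = √478758 ≈ 691.9234
area = ½ · 691.9234 ≈ 345.962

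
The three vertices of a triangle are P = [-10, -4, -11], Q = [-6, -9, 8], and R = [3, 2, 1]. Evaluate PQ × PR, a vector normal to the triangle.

(-174, 199, 89)

PQ = (4, -5, 19)
PR = (13, 6, 12)
i: (-5)·12 - 19·6 = -60 - 114 = -174
j: 19·13 - 4·12 = 247 - 48 = 199
k: 4·6 - (-5)·13 = 24 - (-65) = 89
PQ × PR = (-174, 199, 89)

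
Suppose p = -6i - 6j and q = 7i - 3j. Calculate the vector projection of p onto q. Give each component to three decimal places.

p · q = (-6)·7 + (-6)·(-3) = -42 + 18 = -24
|q|² = 49 + 9 = 58
proj_q p = (-24/58) · (7, -3) ≈ (-2.897, 1.241)

(-2.897, 1.241)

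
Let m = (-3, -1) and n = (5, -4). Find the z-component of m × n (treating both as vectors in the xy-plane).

17

(-3)·(-4) - (-1)·5 = 12 - (-5) = 17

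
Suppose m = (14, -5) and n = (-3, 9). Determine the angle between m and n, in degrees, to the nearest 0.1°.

128.1

m · n = 14·(-3) + (-5)·9 = -42 - 45 = -87
|m|² = 196 + 25 = 221,  |m| = √221 ≈ 14.866069
|n|² = 9 + 81 = 90,  |n| = √90 ≈ 9.486833
cos θ = -87 / (14.866069 · 9.486833) ≈ -0.61688
θ = arccos(-0.61688) ≈ 128.1°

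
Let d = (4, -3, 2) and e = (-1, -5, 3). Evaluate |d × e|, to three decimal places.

26.944

i: (-3)·3 - 2·(-5) = -9 - (-10) = 1
j: 2·(-1) - 4·3 = -2 - 12 = -14
k: 4·(-5) - (-3)·(-1) = -20 - 3 = -23
d × e = (1, -14, -23)
|d × e| = √(1² + (-14)² + (-23)²) = √726 ≈ 26.9444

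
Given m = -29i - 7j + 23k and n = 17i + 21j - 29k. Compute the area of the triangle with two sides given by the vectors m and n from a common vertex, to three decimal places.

360.902

i: (-7)·(-29) - 23·21 = 203 - 483 = -280
j: 23·17 - (-29)·(-29) = 391 - 841 = -450
k: (-29)·21 - (-7)·17 = -609 - (-119) = -490
m × n = (-280, -450, -490)
|m × n| = √((-280)² + (-450)² + (-490)²) = √521000 ≈ 721.8033
area = ½ · 721.8033 ≈ 360.902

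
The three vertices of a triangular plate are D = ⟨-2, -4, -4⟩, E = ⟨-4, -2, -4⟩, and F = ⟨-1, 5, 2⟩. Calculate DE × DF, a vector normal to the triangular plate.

(12, 12, -20)

DE = (-2, 2, 0)
DF = (1, 9, 6)
i: 2·6 - 0·9 = 12 - 0 = 12
j: 0·1 - (-2)·6 = 0 - (-12) = 12
k: (-2)·9 - 2·1 = -18 - 2 = -20
DE × DF = (12, 12, -20)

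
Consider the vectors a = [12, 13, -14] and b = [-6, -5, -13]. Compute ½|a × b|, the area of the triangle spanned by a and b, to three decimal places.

i: 13·(-13) - (-14)·(-5) = -169 - 70 = -239
j: (-14)·(-6) - 12·(-13) = 84 - (-156) = 240
k: 12·(-5) - 13·(-6) = -60 - (-78) = 18
a × b = (-239, 240, 18)
|a × b| = √((-239)² + 240² + 18²) = √115045 ≈ 339.1828
area = ½ · 339.1828 ≈ 169.591

169.591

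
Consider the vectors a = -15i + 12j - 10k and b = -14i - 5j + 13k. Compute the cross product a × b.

i: 12·13 - (-10)·(-5) = 156 - 50 = 106
j: (-10)·(-14) - (-15)·13 = 140 - (-195) = 335
k: (-15)·(-5) - 12·(-14) = 75 - (-168) = 243
a × b = (106, 335, 243)

(106, 335, 243)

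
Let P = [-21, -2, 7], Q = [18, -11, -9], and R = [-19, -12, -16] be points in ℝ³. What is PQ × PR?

(47, 865, -372)

PQ = (39, -9, -16)
PR = (2, -10, -23)
i: (-9)·(-23) - (-16)·(-10) = 207 - 160 = 47
j: (-16)·2 - 39·(-23) = -32 - (-897) = 865
k: 39·(-10) - (-9)·2 = -390 - (-18) = -372
PQ × PR = (47, 865, -372)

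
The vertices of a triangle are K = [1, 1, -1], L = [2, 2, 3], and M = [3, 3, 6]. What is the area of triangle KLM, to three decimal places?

KL = (1, 1, 4),  KM = (2, 2, 7)
i: 1·7 - 4·2 = 7 - 8 = -1
j: 4·2 - 1·7 = 8 - 7 = 1
k: 1·2 - 1·2 = 2 - 2 = 0
KL × KM = (-1, 1, 0)
|KL × KM| = √2 ≈ 1.4142
area = ½ · 1.4142 ≈ 0.707

0.707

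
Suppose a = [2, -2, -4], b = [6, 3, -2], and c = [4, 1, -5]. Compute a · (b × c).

-46

b × c:
i: 3·(-5) - (-2)·1 = -15 - (-2) = -13
j: (-2)·4 - 6·(-5) = -8 - (-30) = 22
k: 6·1 - 3·4 = 6 - 12 = -6
b × c = (-13, 22, -6)
a · (b × c) = 2·(-13) + (-2)·22 + (-4)·(-6) = -26 - 44 + 24 = -46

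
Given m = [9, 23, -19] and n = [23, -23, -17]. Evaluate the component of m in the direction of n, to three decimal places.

0.027

m · n = 9·23 + 23·(-23) + (-19)·(-17) = 207 - 529 + 323 = 1
|n| = √(529 + 529 + 289) = √1347 ≈ 36.7015
comp_n m = 1 / √1347 ≈ 0.027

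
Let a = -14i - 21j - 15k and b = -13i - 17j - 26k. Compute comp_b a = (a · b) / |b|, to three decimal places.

27.587

a · b = (-14)·(-13) + (-21)·(-17) + (-15)·(-26) = 182 + 357 + 390 = 929
|b| = √(169 + 289 + 676) = √1134 ≈ 33.6749
comp_b a = 929 / √1134 ≈ 27.587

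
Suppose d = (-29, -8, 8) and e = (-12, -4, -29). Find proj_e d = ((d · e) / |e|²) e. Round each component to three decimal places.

d · e = (-29)·(-12) + (-8)·(-4) + 8·(-29) = 348 + 32 - 232 = 148
|e|² = 144 + 16 + 841 = 1001
proj_e d = (148/1001) · (-12, -4, -29) ≈ (-1.774, -0.591, -4.288)

(-1.774, -0.591, -4.288)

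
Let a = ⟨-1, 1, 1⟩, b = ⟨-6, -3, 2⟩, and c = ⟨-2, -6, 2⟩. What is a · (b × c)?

32

b × c:
i: (-3)·2 - 2·(-6) = -6 - (-12) = 6
j: 2·(-2) - (-6)·2 = -4 - (-12) = 8
k: (-6)·(-6) - (-3)·(-2) = 36 - 6 = 30
b × c = (6, 8, 30)
a · (b × c) = (-1)·6 + 1·8 + 1·30 = -6 + 8 + 30 = 32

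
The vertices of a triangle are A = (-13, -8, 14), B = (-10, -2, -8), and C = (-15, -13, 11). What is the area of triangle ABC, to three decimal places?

AB = (3, 6, -22),  AC = (-2, -5, -3)
i: 6·(-3) - (-22)·(-5) = -18 - 110 = -128
j: (-22)·(-2) - 3·(-3) = 44 - (-9) = 53
k: 3·(-5) - 6·(-2) = -15 - (-12) = -3
AB × AC = (-128, 53, -3)
|AB × AC| = √19202 ≈ 138.5713
area = ½ · 138.5713 ≈ 69.286

69.286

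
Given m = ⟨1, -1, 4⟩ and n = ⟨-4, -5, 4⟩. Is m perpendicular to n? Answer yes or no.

m · n = 1·(-4) + (-1)·(-5) + 4·4 = -4 + 5 + 16 = 17
Nonzero, so the vectors are not orthogonal.

no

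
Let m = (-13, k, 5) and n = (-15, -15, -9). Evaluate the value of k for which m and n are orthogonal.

10

m · n = (-13)·(-15) + k·(-15) + 5·(-9) = 150 - 15k
Set equal to 0: -15k = -150, so k = 10.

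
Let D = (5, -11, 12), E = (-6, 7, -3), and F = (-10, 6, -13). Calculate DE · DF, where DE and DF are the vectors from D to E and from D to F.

846

DE = E − D = (-11, 18, -15)
DF = F − D = (-15, 17, -25)
DE · DF = (-11)·(-15) + 18·17 + (-15)·(-25) = 165 + 306 + 375 = 846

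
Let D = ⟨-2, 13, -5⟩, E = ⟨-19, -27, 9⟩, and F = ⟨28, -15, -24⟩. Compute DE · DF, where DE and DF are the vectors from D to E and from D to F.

DE = E − D = (-17, -40, 14)
DF = F − D = (30, -28, -19)
DE · DF = (-17)·30 + (-40)·(-28) + 14·(-19) = -510 + 1120 - 266 = 344

344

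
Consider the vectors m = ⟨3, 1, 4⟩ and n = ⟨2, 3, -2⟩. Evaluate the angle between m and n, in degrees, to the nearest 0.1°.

m · n = 3·2 + 1·3 + 4·(-2) = 6 + 3 - 8 = 1
|m|² = 9 + 1 + 16 = 26,  |m| = √26 ≈ 5.099020
|n|² = 4 + 9 + 4 = 17,  |n| = √17 ≈ 4.123106
cos θ = 1 / (5.099020 · 4.123106) ≈ 0.04757
θ = arccos(0.04757) ≈ 87.3°

87.3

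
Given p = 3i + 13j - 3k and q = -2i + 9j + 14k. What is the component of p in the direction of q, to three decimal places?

p · q = 3·(-2) + 13·9 + (-3)·14 = -6 + 117 - 42 = 69
|q| = √(4 + 81 + 196) = √281 ≈ 16.7631
comp_q p = 69 / √281 ≈ 4.116

4.116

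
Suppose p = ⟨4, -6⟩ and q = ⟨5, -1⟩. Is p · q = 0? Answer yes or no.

p · q = 4·5 + (-6)·(-1) = 20 + 6 = 26
Nonzero, so the vectors are not orthogonal.

no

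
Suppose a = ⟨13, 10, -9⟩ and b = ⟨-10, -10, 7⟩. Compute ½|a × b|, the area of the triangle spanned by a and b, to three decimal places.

18.035

i: 10·7 - (-9)·(-10) = 70 - 90 = -20
j: (-9)·(-10) - 13·7 = 90 - 91 = -1
k: 13·(-10) - 10·(-10) = -130 - (-100) = -30
a × b = (-20, -1, -30)
|a × b| = √((-20)² + (-1)² + (-30)²) = √1301 ≈ 36.0694
area = ½ · 36.0694 ≈ 18.035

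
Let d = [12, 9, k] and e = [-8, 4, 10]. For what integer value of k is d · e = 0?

d · e = 12·(-8) + 9·4 + k·10 = -60 + 10k
Set equal to 0: 10k = 60, so k = 6.

6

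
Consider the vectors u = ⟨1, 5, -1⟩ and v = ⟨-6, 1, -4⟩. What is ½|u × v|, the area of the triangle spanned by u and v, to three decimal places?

i: 5·(-4) - (-1)·1 = -20 - (-1) = -19
j: (-1)·(-6) - 1·(-4) = 6 - (-4) = 10
k: 1·1 - 5·(-6) = 1 - (-30) = 31
u × v = (-19, 10, 31)
|u × v| = √((-19)² + 10² + 31²) = √1422 ≈ 37.7094
area = ½ · 37.7094 ≈ 18.855

18.855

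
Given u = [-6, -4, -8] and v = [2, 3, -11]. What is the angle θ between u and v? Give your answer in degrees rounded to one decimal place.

59.1

u · v = (-6)·2 + (-4)·3 + (-8)·(-11) = -12 - 12 + 88 = 64
|u|² = 36 + 16 + 64 = 116,  |u| = √116 ≈ 10.770330
|v|² = 4 + 9 + 121 = 134,  |v| = √134 ≈ 11.575837
cos θ = 64 / (10.770330 · 11.575837) ≈ 0.51333
θ = arccos(0.51333) ≈ 59.1°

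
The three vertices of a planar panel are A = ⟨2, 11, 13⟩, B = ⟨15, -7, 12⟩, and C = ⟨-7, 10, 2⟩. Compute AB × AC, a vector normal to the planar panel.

AB = (13, -18, -1)
AC = (-9, -1, -11)
i: (-18)·(-11) - (-1)·(-1) = 198 - 1 = 197
j: (-1)·(-9) - 13·(-11) = 9 - (-143) = 152
k: 13·(-1) - (-18)·(-9) = -13 - 162 = -175
AB × AC = (197, 152, -175)

(197, 152, -175)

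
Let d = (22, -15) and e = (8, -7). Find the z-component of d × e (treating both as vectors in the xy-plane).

-34

22·(-7) - (-15)·8 = -154 - (-120) = -34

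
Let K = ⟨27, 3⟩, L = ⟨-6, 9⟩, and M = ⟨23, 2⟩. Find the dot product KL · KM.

126

KL = L − K = (-33, 6)
KM = M − K = (-4, -1)
KL · KM = (-33)·(-4) + 6·(-1) = 132 - 6 = 126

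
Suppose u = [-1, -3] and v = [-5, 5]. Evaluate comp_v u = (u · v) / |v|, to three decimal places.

u · v = (-1)·(-5) + (-3)·5 = 5 - 15 = -10
|v| = √(25 + 25) = √50 ≈ 7.0711
comp_v u = -10 / √50 ≈ -1.414

-1.414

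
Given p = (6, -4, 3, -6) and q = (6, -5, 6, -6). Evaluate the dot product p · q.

p · q = 6·6 + (-4)·(-5) + 3·6 + (-6)·(-6) = 36 + 20 + 18 + 36 = 110

110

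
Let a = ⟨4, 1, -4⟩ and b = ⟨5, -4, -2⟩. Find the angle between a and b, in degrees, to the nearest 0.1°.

51.5

a · b = 4·5 + 1·(-4) + (-4)·(-2) = 20 - 4 + 8 = 24
|a|² = 16 + 1 + 16 = 33,  |a| = √33 ≈ 5.744563
|b|² = 25 + 16 + 4 = 45,  |b| = √45 ≈ 6.708204
cos θ = 24 / (5.744563 · 6.708204) ≈ 0.62280
θ = arccos(0.62280) ≈ 51.5°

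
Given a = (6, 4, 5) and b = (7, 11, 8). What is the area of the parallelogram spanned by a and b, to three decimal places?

46.282

i: 4·8 - 5·11 = 32 - 55 = -23
j: 5·7 - 6·8 = 35 - 48 = -13
k: 6·11 - 4·7 = 66 - 28 = 38
a × b = (-23, -13, 38)
|a × b| = √((-23)² + (-13)² + 38²) = √2142 ≈ 46.2817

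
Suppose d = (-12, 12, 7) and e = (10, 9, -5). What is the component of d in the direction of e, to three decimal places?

d · e = (-12)·10 + 12·9 + 7·(-5) = -120 + 108 - 35 = -47
|e| = √(100 + 81 + 25) = √206 ≈ 14.3527
comp_e d = -47 / √206 ≈ -3.275

-3.275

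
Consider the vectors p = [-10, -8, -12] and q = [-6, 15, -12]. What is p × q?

i: (-8)·(-12) - (-12)·15 = 96 - (-180) = 276
j: (-12)·(-6) - (-10)·(-12) = 72 - 120 = -48
k: (-10)·15 - (-8)·(-6) = -150 - 48 = -198
p × q = (276, -48, -198)

(276, -48, -198)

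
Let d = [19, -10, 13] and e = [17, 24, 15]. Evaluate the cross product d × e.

i: (-10)·15 - 13·24 = -150 - 312 = -462
j: 13·17 - 19·15 = 221 - 285 = -64
k: 19·24 - (-10)·17 = 456 - (-170) = 626
d × e = (-462, -64, 626)

(-462, -64, 626)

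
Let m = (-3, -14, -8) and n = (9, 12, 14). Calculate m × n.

i: (-14)·14 - (-8)·12 = -196 - (-96) = -100
j: (-8)·9 - (-3)·14 = -72 - (-42) = -30
k: (-3)·12 - (-14)·9 = -36 - (-126) = 90
m × n = (-100, -30, 90)

(-100, -30, 90)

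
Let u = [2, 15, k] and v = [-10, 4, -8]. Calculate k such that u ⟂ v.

5

u · v = 2·(-10) + 15·4 + k·(-8) = 40 - 8k
Set equal to 0: -8k = -40, so k = 5.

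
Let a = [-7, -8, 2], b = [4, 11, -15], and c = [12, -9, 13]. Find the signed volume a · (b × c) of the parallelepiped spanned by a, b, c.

b × c:
i: 11·13 - (-15)·(-9) = 143 - 135 = 8
j: (-15)·12 - 4·13 = -180 - 52 = -232
k: 4·(-9) - 11·12 = -36 - 132 = -168
b × c = (8, -232, -168)
a · (b × c) = (-7)·8 + (-8)·(-232) + 2·(-168) = -56 + 1856 - 336 = 1464

1464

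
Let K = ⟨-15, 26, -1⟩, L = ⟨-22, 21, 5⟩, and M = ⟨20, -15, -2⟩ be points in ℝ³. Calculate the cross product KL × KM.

KL = (-7, -5, 6)
KM = (35, -41, -1)
i: (-5)·(-1) - 6·(-41) = 5 - (-246) = 251
j: 6·35 - (-7)·(-1) = 210 - 7 = 203
k: (-7)·(-41) - (-5)·35 = 287 - (-175) = 462
KL × KM = (251, 203, 462)

(251, 203, 462)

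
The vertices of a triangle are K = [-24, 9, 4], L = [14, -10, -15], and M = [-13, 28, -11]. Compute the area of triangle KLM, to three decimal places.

594.642

KL = (38, -19, -19),  KM = (11, 19, -15)
i: (-19)·(-15) - (-19)·19 = 285 - (-361) = 646
j: (-19)·11 - 38·(-15) = -209 - (-570) = 361
k: 38·19 - (-19)·11 = 722 - (-209) = 931
KL × KM = (646, 361, 931)
|KL × KM| = √1414398 ≈ 1189.2847
area = ½ · 1189.2847 ≈ 594.642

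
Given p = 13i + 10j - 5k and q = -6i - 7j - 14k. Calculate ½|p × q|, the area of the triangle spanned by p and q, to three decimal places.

i: 10·(-14) - (-5)·(-7) = -140 - 35 = -175
j: (-5)·(-6) - 13·(-14) = 30 - (-182) = 212
k: 13·(-7) - 10·(-6) = -91 - (-60) = -31
p × q = (-175, 212, -31)
|p × q| = √((-175)² + 212² + (-31)²) = √76530 ≈ 276.6406
area = ½ · 276.6406 ≈ 138.320

138.320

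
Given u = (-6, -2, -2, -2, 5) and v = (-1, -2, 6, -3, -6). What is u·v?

-26

u · v = (-6)·(-1) + (-2)·(-2) + (-2)·6 + (-2)·(-3) + 5·(-6) = 6 + 4 - 12 + 6 - 30 = -26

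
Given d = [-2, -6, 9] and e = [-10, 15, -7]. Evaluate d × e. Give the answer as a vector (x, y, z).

i: (-6)·(-7) - 9·15 = 42 - 135 = -93
j: 9·(-10) - (-2)·(-7) = -90 - 14 = -104
k: (-2)·15 - (-6)·(-10) = -30 - 60 = -90
d × e = (-93, -104, -90)

(-93, -104, -90)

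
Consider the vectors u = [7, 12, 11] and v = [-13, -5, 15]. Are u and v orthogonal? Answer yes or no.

no

u · v = 7·(-13) + 12·(-5) + 11·15 = -91 - 60 + 165 = 14
Nonzero, so the vectors are not orthogonal.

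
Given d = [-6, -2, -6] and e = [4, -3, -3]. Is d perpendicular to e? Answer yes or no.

d · e = (-6)·4 + (-2)·(-3) + (-6)·(-3) = -24 + 6 + 18 = 0
Zero, so the vectors are orthogonal.

yes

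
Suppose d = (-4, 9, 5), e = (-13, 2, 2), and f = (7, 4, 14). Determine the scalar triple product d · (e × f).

1354

e × f:
i: 2·14 - 2·4 = 28 - 8 = 20
j: 2·7 - (-13)·14 = 14 - (-182) = 196
k: (-13)·4 - 2·7 = -52 - 14 = -66
e × f = (20, 196, -66)
d · (e × f) = (-4)·20 + 9·196 + 5·(-66) = -80 + 1764 - 330 = 1354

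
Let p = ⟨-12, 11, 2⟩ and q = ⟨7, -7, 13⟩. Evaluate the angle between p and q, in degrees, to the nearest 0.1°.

120.2

p · q = (-12)·7 + 11·(-7) + 2·13 = -84 - 77 + 26 = -135
|p|² = 144 + 121 + 4 = 269,  |p| = √269 ≈ 16.401219
|q|² = 49 + 49 + 169 = 267,  |q| = √267 ≈ 16.340135
cos θ = -135 / (16.401219 · 16.340135) ≈ -0.50373
θ = arccos(-0.50373) ≈ 120.2°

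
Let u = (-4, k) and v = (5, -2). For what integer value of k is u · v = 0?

-10

u · v = (-4)·5 + k·(-2) = -20 - 2k
Set equal to 0: -2k = 20, so k = -10.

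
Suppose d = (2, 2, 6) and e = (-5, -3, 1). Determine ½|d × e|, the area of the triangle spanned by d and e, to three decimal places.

i: 2·1 - 6·(-3) = 2 - (-18) = 20
j: 6·(-5) - 2·1 = -30 - 2 = -32
k: 2·(-3) - 2·(-5) = -6 - (-10) = 4
d × e = (20, -32, 4)
|d × e| = √(20² + (-32)² + 4²) = √1440 ≈ 37.9473
area = ½ · 37.9473 ≈ 18.974

18.974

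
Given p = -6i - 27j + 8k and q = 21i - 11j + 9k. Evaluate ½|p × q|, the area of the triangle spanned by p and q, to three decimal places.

i: (-27)·9 - 8·(-11) = -243 - (-88) = -155
j: 8·21 - (-6)·9 = 168 - (-54) = 222
k: (-6)·(-11) - (-27)·21 = 66 - (-567) = 633
p × q = (-155, 222, 633)
|p × q| = √((-155)² + 222² + 633²) = √473998 ≈ 688.4751
area = ½ · 688.4751 ≈ 344.238

344.238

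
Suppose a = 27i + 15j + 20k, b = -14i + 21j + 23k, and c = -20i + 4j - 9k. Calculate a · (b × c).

-9097

b × c:
i: 21·(-9) - 23·4 = -189 - 92 = -281
j: 23·(-20) - (-14)·(-9) = -460 - 126 = -586
k: (-14)·4 - 21·(-20) = -56 - (-420) = 364
b × c = (-281, -586, 364)
a · (b × c) = 27·(-281) + 15·(-586) + 20·364 = -7587 - 8790 + 7280 = -9097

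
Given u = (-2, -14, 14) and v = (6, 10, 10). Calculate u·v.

-12

u · v = (-2)·6 + (-14)·10 + 14·10 = -12 - 140 + 140 = -12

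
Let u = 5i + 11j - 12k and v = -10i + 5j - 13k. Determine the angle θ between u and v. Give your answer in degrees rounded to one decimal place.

56.5

u · v = 5·(-10) + 11·5 + (-12)·(-13) = -50 + 55 + 156 = 161
|u|² = 25 + 121 + 144 = 290,  |u| = √290 ≈ 17.029386
|v|² = 100 + 25 + 169 = 294,  |v| = √294 ≈ 17.146428
cos θ = 161 / (17.029386 · 17.146428) ≈ 0.55138
θ = arccos(0.55138) ≈ 56.5°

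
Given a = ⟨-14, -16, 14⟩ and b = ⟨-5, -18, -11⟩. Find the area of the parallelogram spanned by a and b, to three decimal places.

i: (-16)·(-11) - 14·(-18) = 176 - (-252) = 428
j: 14·(-5) - (-14)·(-11) = -70 - 154 = -224
k: (-14)·(-18) - (-16)·(-5) = 252 - 80 = 172
a × b = (428, -224, 172)
|a × b| = √(428² + (-224)² + 172²) = √262944 ≈ 512.7807

512.781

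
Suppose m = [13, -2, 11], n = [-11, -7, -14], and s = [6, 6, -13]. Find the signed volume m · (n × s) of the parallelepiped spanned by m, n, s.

n × s:
i: (-7)·(-13) - (-14)·6 = 91 - (-84) = 175
j: (-14)·6 - (-11)·(-13) = -84 - 143 = -227
k: (-11)·6 - (-7)·6 = -66 - (-42) = -24
n × s = (175, -227, -24)
m · (n × s) = 13·175 + (-2)·(-227) + 11·(-24) = 2275 + 454 - 264 = 2465

2465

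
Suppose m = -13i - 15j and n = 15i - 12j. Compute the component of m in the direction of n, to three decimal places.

m · n = (-13)·15 + (-15)·(-12) = -195 + 180 = -15
|n| = √(225 + 144) = √369 ≈ 19.2094
comp_n m = -15 / √369 ≈ -0.781

-0.781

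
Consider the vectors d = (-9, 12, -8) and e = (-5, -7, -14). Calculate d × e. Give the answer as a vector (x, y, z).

i: 12·(-14) - (-8)·(-7) = -168 - 56 = -224
j: (-8)·(-5) - (-9)·(-14) = 40 - 126 = -86
k: (-9)·(-7) - 12·(-5) = 63 - (-60) = 123
d × e = (-224, -86, 123)

(-224, -86, 123)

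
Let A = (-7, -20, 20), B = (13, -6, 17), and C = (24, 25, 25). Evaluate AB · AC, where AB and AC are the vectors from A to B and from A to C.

1235

AB = B − A = (20, 14, -3)
AC = C − A = (31, 45, 5)
AB · AC = 20·31 + 14·45 + (-3)·5 = 620 + 630 - 15 = 1235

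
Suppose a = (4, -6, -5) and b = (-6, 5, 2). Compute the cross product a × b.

(13, 22, -16)

i: (-6)·2 - (-5)·5 = -12 - (-25) = 13
j: (-5)·(-6) - 4·2 = 30 - 8 = 22
k: 4·5 - (-6)·(-6) = 20 - 36 = -16
a × b = (13, 22, -16)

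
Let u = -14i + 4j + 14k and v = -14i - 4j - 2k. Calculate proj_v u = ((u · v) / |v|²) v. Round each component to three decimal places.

(-9.852, -2.815, -1.407)

u · v = (-14)·(-14) + 4·(-4) + 14·(-2) = 196 - 16 - 28 = 152
|v|² = 196 + 16 + 4 = 216
proj_v u = (152/216) · (-14, -4, -2) ≈ (-9.852, -2.815, -1.407)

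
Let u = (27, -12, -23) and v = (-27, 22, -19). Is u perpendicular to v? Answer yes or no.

no

u · v = 27·(-27) + (-12)·22 + (-23)·(-19) = -729 - 264 + 437 = -556
Nonzero, so the vectors are not orthogonal.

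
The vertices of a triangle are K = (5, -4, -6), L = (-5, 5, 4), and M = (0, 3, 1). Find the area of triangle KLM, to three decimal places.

16.386

KL = (-10, 9, 10),  KM = (-5, 7, 7)
i: 9·7 - 10·7 = 63 - 70 = -7
j: 10·(-5) - (-10)·7 = -50 - (-70) = 20
k: (-10)·7 - 9·(-5) = -70 - (-45) = -25
KL × KM = (-7, 20, -25)
|KL × KM| = √1074 ≈ 32.7719
area = ½ · 32.7719 ≈ 16.386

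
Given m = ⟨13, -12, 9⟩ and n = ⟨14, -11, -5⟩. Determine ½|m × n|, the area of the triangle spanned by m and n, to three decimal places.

124.887

i: (-12)·(-5) - 9·(-11) = 60 - (-99) = 159
j: 9·14 - 13·(-5) = 126 - (-65) = 191
k: 13·(-11) - (-12)·14 = -143 - (-168) = 25
m × n = (159, 191, 25)
|m × n| = √(159² + 191² + 25²) = √62387 ≈ 249.7739
area = ½ · 249.7739 ≈ 124.887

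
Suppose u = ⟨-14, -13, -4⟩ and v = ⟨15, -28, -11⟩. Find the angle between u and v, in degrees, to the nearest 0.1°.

u · v = (-14)·15 + (-13)·(-28) + (-4)·(-11) = -210 + 364 + 44 = 198
|u|² = 196 + 169 + 16 = 381,  |u| = √381 ≈ 19.519221
|v|² = 225 + 784 + 121 = 1130,  |v| = √1130 ≈ 33.615473
cos θ = 198 / (19.519221 · 33.615473) ≈ 0.30176
θ = arccos(0.30176) ≈ 72.4°

72.4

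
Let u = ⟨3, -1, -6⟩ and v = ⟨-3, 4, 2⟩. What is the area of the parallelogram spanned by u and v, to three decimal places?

i: (-1)·2 - (-6)·4 = -2 - (-24) = 22
j: (-6)·(-3) - 3·2 = 18 - 6 = 12
k: 3·4 - (-1)·(-3) = 12 - 3 = 9
u × v = (22, 12, 9)
|u × v| = √(22² + 12² + 9²) = √709 ≈ 26.6271

26.627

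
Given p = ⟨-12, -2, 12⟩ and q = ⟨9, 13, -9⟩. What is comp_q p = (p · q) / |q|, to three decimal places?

p · q = (-12)·9 + (-2)·13 + 12·(-9) = -108 - 26 - 108 = -242
|q| = √(81 + 169 + 81) = √331 ≈ 18.1934
comp_q p = -242 / √331 ≈ -13.302

-13.302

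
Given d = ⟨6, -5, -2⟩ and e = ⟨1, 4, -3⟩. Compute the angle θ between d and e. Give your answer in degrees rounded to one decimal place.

d · e = 6·1 + (-5)·4 + (-2)·(-3) = 6 - 20 + 6 = -8
|d|² = 36 + 25 + 4 = 65,  |d| = √65 ≈ 8.062258
|e|² = 1 + 16 + 9 = 26,  |e| = √26 ≈ 5.099020
cos θ = -8 / (8.062258 · 5.099020) ≈ -0.19460
θ = arccos(-0.19460) ≈ 101.2°

101.2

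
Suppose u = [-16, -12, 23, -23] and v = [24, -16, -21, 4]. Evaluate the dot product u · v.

-767

u · v = (-16)·24 + (-12)·(-16) + 23·(-21) + (-23)·4 = -384 + 192 - 483 - 92 = -767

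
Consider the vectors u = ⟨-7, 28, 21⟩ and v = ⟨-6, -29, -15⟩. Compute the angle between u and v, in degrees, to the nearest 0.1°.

156.3

u · v = (-7)·(-6) + 28·(-29) + 21·(-15) = 42 - 812 - 315 = -1085
|u|² = 49 + 784 + 441 = 1274,  |u| = √1274 ≈ 35.693137
|v|² = 36 + 841 + 225 = 1102,  |v| = √1102 ≈ 33.196385
cos θ = -1085 / (35.693137 · 33.196385) ≈ -0.91570
θ = arccos(-0.91570) ≈ 156.3°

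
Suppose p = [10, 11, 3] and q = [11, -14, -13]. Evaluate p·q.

p · q = 10·11 + 11·(-14) + 3·(-13) = 110 - 154 - 39 = -83

-83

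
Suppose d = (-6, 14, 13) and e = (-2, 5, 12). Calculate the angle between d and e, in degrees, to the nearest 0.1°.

d · e = (-6)·(-2) + 14·5 + 13·12 = 12 + 70 + 156 = 238
|d|² = 36 + 196 + 169 = 401,  |d| = √401 ≈ 20.024984
|e|² = 4 + 25 + 144 = 173,  |e| = √173 ≈ 13.152946
cos θ = 238 / (20.024984 · 13.152946) ≈ 0.90361
θ = arccos(0.90361) ≈ 25.4°

25.4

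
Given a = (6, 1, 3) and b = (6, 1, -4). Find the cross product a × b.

i: 1·(-4) - 3·1 = -4 - 3 = -7
j: 3·6 - 6·(-4) = 18 - (-24) = 42
k: 6·1 - 1·6 = 6 - 6 = 0
a × b = (-7, 42, 0)

(-7, 42, 0)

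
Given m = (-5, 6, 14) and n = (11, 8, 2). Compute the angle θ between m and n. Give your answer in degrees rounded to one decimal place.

m · n = (-5)·11 + 6·8 + 14·2 = -55 + 48 + 28 = 21
|m|² = 25 + 36 + 196 = 257,  |m| = √257 ≈ 16.031220
|n|² = 121 + 64 + 4 = 189,  |n| = √189 ≈ 13.747727
cos θ = 21 / (16.031220 · 13.747727) ≈ 0.09528
θ = arccos(0.09528) ≈ 84.5°

84.5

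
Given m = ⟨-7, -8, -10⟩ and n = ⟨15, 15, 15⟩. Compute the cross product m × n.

(30, -45, 15)

i: (-8)·15 - (-10)·15 = -120 - (-150) = 30
j: (-10)·15 - (-7)·15 = -150 - (-105) = -45
k: (-7)·15 - (-8)·15 = -105 - (-120) = 15
m × n = (30, -45, 15)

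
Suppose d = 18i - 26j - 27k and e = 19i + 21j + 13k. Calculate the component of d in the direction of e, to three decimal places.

d · e = 18·19 + (-26)·21 + (-27)·13 = 342 - 546 - 351 = -555
|e| = √(361 + 441 + 169) = √971 ≈ 31.1609
comp_e d = -555 / √971 ≈ -17.811

-17.811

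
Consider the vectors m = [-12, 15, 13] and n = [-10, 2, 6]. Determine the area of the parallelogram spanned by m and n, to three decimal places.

152.761

i: 15·6 - 13·2 = 90 - 26 = 64
j: 13·(-10) - (-12)·6 = -130 - (-72) = -58
k: (-12)·2 - 15·(-10) = -24 - (-150) = 126
m × n = (64, -58, 126)
|m × n| = √(64² + (-58)² + 126²) = √23336 ≈ 152.7613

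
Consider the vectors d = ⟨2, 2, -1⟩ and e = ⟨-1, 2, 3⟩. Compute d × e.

i: 2·3 - (-1)·2 = 6 - (-2) = 8
j: (-1)·(-1) - 2·3 = 1 - 6 = -5
k: 2·2 - 2·(-1) = 4 - (-2) = 6
d × e = (8, -5, 6)

(8, -5, 6)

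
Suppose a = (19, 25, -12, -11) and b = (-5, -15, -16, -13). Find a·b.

a · b = 19·(-5) + 25·(-15) + (-12)·(-16) + (-11)·(-13) = -95 - 375 + 192 + 143 = -135

-135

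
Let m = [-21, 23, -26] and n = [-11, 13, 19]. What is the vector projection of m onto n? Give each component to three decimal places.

m · n = (-21)·(-11) + 23·13 + (-26)·19 = 231 + 299 - 494 = 36
|n|² = 121 + 169 + 361 = 651
proj_n m = (36/651) · (-11, 13, 19) ≈ (-0.608, 0.719, 1.051)

(-0.608, 0.719, 1.051)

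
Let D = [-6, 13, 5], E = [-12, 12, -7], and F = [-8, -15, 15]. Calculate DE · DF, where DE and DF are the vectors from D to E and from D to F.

-80

DE = E − D = (-6, -1, -12)
DF = F − D = (-2, -28, 10)
DE · DF = (-6)·(-2) + (-1)·(-28) + (-12)·10 = 12 + 28 - 120 = -80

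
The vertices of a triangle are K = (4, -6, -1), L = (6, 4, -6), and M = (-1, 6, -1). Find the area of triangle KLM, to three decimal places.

49.247

KL = (2, 10, -5),  KM = (-5, 12, 0)
i: 10·0 - (-5)·12 = 0 - (-60) = 60
j: (-5)·(-5) - 2·0 = 25 - 0 = 25
k: 2·12 - 10·(-5) = 24 - (-50) = 74
KL × KM = (60, 25, 74)
|KL × KM| = √9701 ≈ 98.4937
area = ½ · 98.4937 ≈ 49.247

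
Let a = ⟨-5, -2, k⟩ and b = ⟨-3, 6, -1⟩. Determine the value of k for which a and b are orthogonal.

3

a · b = (-5)·(-3) + (-2)·6 + k·(-1) = 3 - 1k
Set equal to 0: -1k = -3, so k = 3.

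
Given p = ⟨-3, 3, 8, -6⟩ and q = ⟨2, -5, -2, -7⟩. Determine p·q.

p · q = (-3)·2 + 3·(-5) + 8·(-2) + (-6)·(-7) = -6 - 15 - 16 + 42 = 5

5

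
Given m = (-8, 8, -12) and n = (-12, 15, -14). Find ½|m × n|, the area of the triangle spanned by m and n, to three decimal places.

39.446

i: 8·(-14) - (-12)·15 = -112 - (-180) = 68
j: (-12)·(-12) - (-8)·(-14) = 144 - 112 = 32
k: (-8)·15 - 8·(-12) = -120 - (-96) = -24
m × n = (68, 32, -24)
|m × n| = √(68² + 32² + (-24)²) = √6224 ≈ 78.8923
area = ½ · 78.8923 ≈ 39.446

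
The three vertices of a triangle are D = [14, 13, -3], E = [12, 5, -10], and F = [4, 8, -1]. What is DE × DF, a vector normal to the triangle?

DE = (-2, -8, -7)
DF = (-10, -5, 2)
i: (-8)·2 - (-7)·(-5) = -16 - 35 = -51
j: (-7)·(-10) - (-2)·2 = 70 - (-4) = 74
k: (-2)·(-5) - (-8)·(-10) = 10 - 80 = -70
DE × DF = (-51, 74, -70)

(-51, 74, -70)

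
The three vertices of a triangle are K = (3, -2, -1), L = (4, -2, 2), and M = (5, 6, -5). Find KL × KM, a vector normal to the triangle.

(-24, 10, 8)

KL = (1, 0, 3)
KM = (2, 8, -4)
i: 0·(-4) - 3·8 = 0 - 24 = -24
j: 3·2 - 1·(-4) = 6 - (-4) = 10
k: 1·8 - 0·2 = 8 - 0 = 8
KL × KM = (-24, 10, 8)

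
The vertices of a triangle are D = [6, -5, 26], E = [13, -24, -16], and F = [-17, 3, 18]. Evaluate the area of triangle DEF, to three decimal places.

DE = (7, -19, -42),  DF = (-23, 8, -8)
i: (-19)·(-8) - (-42)·8 = 152 - (-336) = 488
j: (-42)·(-23) - 7·(-8) = 966 - (-56) = 1022
k: 7·8 - (-19)·(-23) = 56 - 437 = -381
DE × DF = (488, 1022, -381)
|DE × DF| = √1427789 ≈ 1194.9013
area = ½ · 1194.9013 ≈ 597.451

597.451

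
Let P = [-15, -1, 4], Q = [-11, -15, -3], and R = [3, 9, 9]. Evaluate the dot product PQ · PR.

PQ = Q − P = (4, -14, -7)
PR = R − P = (18, 10, 5)
PQ · PR = 4·18 + (-14)·10 + (-7)·5 = 72 - 140 - 35 = -103

-103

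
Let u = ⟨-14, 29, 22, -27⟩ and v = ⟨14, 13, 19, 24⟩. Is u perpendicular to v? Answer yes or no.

no

u · v = (-14)·14 + 29·13 + 22·19 + (-27)·24 = -196 + 377 + 418 - 648 = -49
Nonzero, so the vectors are not orthogonal.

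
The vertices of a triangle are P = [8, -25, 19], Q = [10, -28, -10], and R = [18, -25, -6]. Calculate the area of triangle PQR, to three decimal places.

PQ = (2, -3, -29),  PR = (10, 0, -25)
i: (-3)·(-25) - (-29)·0 = 75 - 0 = 75
j: (-29)·10 - 2·(-25) = -290 - (-50) = -240
k: 2·0 - (-3)·10 = 0 - (-30) = 30
PQ × PR = (75, -240, 30)
|PQ × PR| = √64125 ≈ 253.2291
area = ½ · 253.2291 ≈ 126.615

126.615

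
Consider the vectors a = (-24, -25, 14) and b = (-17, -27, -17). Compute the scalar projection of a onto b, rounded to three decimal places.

a · b = (-24)·(-17) + (-25)·(-27) + 14·(-17) = 408 + 675 - 238 = 845
|b| = √(289 + 729 + 289) = √1307 ≈ 36.1525
comp_b a = 845 / √1307 ≈ 23.373

23.373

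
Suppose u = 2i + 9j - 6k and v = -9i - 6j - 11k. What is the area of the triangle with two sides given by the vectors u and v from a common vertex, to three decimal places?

i: 9·(-11) - (-6)·(-6) = -99 - 36 = -135
j: (-6)·(-9) - 2·(-11) = 54 - (-22) = 76
k: 2·(-6) - 9·(-9) = -12 - (-81) = 69
u × v = (-135, 76, 69)
|u × v| = √((-135)² + 76² + 69²) = √28762 ≈ 169.5936
area = ½ · 169.5936 ≈ 84.797

84.797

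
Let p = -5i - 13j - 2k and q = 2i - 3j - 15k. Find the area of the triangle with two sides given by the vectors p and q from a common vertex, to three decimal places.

104.455

i: (-13)·(-15) - (-2)·(-3) = 195 - 6 = 189
j: (-2)·2 - (-5)·(-15) = -4 - 75 = -79
k: (-5)·(-3) - (-13)·2 = 15 - (-26) = 41
p × q = (189, -79, 41)
|p × q| = √(189² + (-79)² + 41²) = √43643 ≈ 208.9091
area = ½ · 208.9091 ≈ 104.455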